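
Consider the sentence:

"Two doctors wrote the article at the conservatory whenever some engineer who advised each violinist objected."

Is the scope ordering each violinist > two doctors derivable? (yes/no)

No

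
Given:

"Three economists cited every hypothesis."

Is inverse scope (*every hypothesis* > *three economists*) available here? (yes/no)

*every hypothesis* is the matrix object and *three economists* the matrix subject; the two are clausemates.
Nothing blocks QR of the lower DP to a position above the higher one, so inverse scope is available.

Yes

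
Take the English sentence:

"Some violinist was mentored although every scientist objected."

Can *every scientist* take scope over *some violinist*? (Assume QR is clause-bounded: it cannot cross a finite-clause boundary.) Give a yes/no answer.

No

*every scientist* is embedded in the adjunct clause *although every scientist objected*.
Adjunct clauses are scope islands: a quantifier inside an adjunct cannot raise into the matrix clause.
Hence only narrow scope for *every scientist* (under *some violinist*) survives.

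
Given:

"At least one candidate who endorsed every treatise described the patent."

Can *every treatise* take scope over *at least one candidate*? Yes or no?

The target quantifier *every treatise* is part of the relative clause *who endorsed every treatise*.
Quantifiers inside a relative clause are trapped there; the RC boundary blocks QR.
*every treatise* is confined to the island and cannot take scope over *at least one candidate*.

No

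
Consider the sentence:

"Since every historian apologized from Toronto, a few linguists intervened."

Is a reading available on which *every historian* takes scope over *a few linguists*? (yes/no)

No

Structurally, *every historian* is inside the adjunct clause *since every historian apologized from Toronto*.
Adverbial clauses are not L-marked, so they are barriers for QR — the quantifier cannot escape the adjunct.
The ordering *every historian* > *a few linguists* is therefore underivable.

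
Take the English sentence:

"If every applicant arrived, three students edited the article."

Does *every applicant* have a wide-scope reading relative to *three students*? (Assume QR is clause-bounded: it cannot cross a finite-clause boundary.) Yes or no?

*every applicant* is embedded in the adjunct clause *if every applicant arrived*.
Adjunct clauses are scope islands: a quantifier inside an adjunct cannot raise into the matrix clause.
So *every applicant* cannot raise to a position above *three students*.

No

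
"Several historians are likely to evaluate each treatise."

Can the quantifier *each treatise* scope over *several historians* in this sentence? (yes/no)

Yes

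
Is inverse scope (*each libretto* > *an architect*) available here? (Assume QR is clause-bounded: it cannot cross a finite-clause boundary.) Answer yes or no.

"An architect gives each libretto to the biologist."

Yes

*each libretto* is the matrix object and *an architect* the matrix subject; the two are clausemates.
QR within a single clause is free, so the lower quantifier may take scope over the higher one.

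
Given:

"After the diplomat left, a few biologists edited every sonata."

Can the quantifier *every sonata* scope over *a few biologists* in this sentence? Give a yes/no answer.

Yes

The adjunct clause does not contain *every sonata*, which is the matrix object.
QR within a single clause is free, so the lower quantifier may take scope over the higher one.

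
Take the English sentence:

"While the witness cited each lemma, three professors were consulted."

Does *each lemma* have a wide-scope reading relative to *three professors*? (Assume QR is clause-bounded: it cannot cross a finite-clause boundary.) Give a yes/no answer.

No

*each lemma* is embedded in the adjunct clause *while the witness cited each lemma*.
Adverbial clauses are not L-marked, so they are barriers for QR — the quantifier cannot escape the adjunct.
There is no licit LF on which *each lemma* c-commands *three professors*.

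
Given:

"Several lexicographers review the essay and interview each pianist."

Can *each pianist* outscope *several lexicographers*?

The DP *each pianist* is contained in one conjunct of the coordinate structure (*interview each pianist*).
A quantifier cannot raise out of one conjunct of a coordination across the whole coordinate structure — the CSC applies to QR.
So *each pianist* cannot raise high enough to outscope *several lexicographers*; only the surface ordering *several lexicographers* > *each pianist* is available.

No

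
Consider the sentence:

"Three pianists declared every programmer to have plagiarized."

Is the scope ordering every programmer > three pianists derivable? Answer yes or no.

Yes

*every programmer* is an ECM subject; ECM complements are not islands, and the embedded quantifier may take matrix scope.
Nothing blocks QR of the lower DP to a position above the higher one, so inverse scope is available.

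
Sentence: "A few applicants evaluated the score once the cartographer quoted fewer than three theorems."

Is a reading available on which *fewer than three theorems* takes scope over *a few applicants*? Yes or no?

No

*fewer than three theorems* occurs within the adjunct clause *once the cartographer quoted fewer than three theorems*.
Adverbial clauses are not L-marked, so they are barriers for QR — the quantifier cannot escape the adjunct.
So the wide-scope reading for *fewer than three theorems* is blocked.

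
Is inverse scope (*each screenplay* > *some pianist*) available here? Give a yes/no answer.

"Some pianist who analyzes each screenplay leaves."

*each screenplay* sits inside the relative clause *who analyzes each screenplay*.
Quantifiers inside a relative clause are trapped there; the RC boundary blocks QR.
There is no licit LF on which *each screenplay* c-commands *some pianist*.

No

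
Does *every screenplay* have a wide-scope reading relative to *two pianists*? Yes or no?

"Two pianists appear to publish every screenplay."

Raising constructions are monoclausal for scope purposes; *every screenplay* is not separated from *two pianists* by any island.
Clause-internal QR can adjoin the lower DP above the subject, yielding the inverse reading.

Yes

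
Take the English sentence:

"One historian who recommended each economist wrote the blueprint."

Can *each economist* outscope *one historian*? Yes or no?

*each economist* is embedded in the relative clause *who recommended each economist*.
Quantifiers inside a relative clause are trapped there; the RC boundary blocks QR.
There is no licit LF on which *each economist* c-commands *one historian*.

No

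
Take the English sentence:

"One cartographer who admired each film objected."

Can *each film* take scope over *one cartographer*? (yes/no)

No

Structurally, *each film* is inside the relative clause *who admired each film*.
Quantifiers inside a relative clause are trapped there; the RC boundary blocks QR.
The inverse ordering *each film* > *one cartographer* is therefore underivable.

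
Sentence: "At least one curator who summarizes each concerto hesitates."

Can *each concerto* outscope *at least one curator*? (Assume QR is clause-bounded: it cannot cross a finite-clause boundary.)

*each concerto* is embedded in the relative clause *who summarizes each concerto*.
A relative clause is a scope island — quantifier raising cannot cross its boundary.
*each concerto* is confined to the island and cannot take scope over *at least one curator*.
(Only the surface reading survives: one fixed curator with respect to all the relevant concertos.)

No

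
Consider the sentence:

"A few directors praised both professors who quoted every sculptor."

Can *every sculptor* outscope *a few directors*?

No

The target quantifier *every sculptor* is part of the relative clause *who quoted every sculptor* modifying *both professors*.
The relative clause forms an island for QR, so the quantifier is confined to the head noun's restrictor.
So *every sculptor* cannot raise high enough to outscope *a few directors*; only the surface ordering *a few directors* > *every sculptor* is available.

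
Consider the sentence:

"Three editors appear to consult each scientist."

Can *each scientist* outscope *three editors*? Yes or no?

Yes

*each scientist* is the object of the infinitival complement of a raising predicate; raising infinitives are transparent for QR, so the two DPs are in effect clausemates.
QR within a single clause is free, so the lower quantifier may take scope over the higher one.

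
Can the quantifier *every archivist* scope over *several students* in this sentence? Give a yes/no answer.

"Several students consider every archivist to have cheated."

ECM infinitives lack a CP barrier, so *every archivist* can QR over the matrix subject *several students*.
Clause-internal QR can adjoin the lower DP above the subject, yielding the inverse reading.
The sentence is scopally ambiguous between *several students* > *every archivist* and *every archivist* > *several students*.

Yes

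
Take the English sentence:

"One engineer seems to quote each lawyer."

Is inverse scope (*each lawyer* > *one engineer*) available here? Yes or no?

Yes

*each lawyer* is the object of the infinitival complement of a raising predicate; raising infinitives are transparent for QR, so the two DPs are in effect clausemates.
Since no island is crossed, the inverse ordering is licensed alongside surface scope.
So *each lawyer* > *one engineer* is among the available readings.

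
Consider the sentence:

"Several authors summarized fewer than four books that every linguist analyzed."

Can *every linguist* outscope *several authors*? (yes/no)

No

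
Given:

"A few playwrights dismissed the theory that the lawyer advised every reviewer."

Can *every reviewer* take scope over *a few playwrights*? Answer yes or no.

The target quantifier *every reviewer* is part of the complex NP *the theory that the lawyer advised every reviewer*.
The complex NP is opaque for QR — the quantifier is frozen inside the noun's complement.
*every reviewer* > *a few playwrights* would require crossing that boundary, which is illicit.

No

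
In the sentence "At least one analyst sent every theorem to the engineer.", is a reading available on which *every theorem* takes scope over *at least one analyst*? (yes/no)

Yes

*every theorem* is the matrix object and *at least one analyst* the matrix subject; the two are clausemates.
QR within a single clause is free, so the lower quantifier may take scope over the higher one.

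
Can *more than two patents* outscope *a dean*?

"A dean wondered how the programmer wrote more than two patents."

Structurally, *more than two patents* is inside the embedded question *how the programmer wrote more than two patents*.
Embedded questions are wh-islands: a quantifier inside an indirect question cannot QR into the matrix clause.
*more than two patents* > *a dean* would require crossing that boundary, which is illicit.

No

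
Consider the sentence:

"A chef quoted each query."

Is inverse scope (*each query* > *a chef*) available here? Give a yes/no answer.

Yes

*each query* and *a chef* are in the same minimal clause.
Clause-internal QR can adjoin the lower DP above the subject, yielding the inverse reading.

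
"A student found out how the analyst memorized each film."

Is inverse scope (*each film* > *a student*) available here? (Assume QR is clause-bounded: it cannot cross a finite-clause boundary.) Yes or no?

The target quantifier *each film* is part of the embedded question *how the analyst memorized each film*.
QR across an interrogative CP boundary is ruled out as a wh-island violation.
*each film* > *a student* would require crossing that boundary, which is illicit.

No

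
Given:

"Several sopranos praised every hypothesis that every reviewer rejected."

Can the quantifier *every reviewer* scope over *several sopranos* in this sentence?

*every reviewer* occurs within the relative clause *that every reviewer rejected* modifying *every hypothesis*.
Relative clauses are scope islands: a quantifier cannot QR out of a relative clause to take scope in the matrix clause.
So the wide-scope reading for *every reviewer* is blocked.

No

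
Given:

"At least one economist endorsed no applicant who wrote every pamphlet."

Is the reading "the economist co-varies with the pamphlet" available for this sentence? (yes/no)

No

The described interpretation is the *every pamphlet* > *at least one economist* scoping.
The target quantifier *every pamphlet* is part of the relative clause *who wrote every pamphlet* modifying *no applicant*.
A relative clause is a scope island — quantifier raising cannot cross its boundary.
Hence only narrow scope for *every pamphlet* (under *at least one economist*) survives.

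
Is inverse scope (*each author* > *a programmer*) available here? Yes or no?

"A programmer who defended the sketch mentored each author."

Yes

*each author* is a matrix argument; only *a programmer* is modified by the relative clause *who defended the sketch*, so the RC island is irrelevant to the target quantifier.
Clause-internal QR can adjoin the lower DP above the subject, yielding the inverse reading.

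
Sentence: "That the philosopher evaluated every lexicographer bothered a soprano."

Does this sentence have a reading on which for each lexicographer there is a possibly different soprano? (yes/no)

No

The described interpretation is the *every lexicographer* > *a soprano* scoping.
*every lexicographer* sits inside the sentential subject *that the philosopher evaluated every lexicographer*.
Sentential subjects are islands: a quantifier inside the subject clause cannot raise over the matrix predicate.
So the wide-scope reading for *every lexicographer* is blocked.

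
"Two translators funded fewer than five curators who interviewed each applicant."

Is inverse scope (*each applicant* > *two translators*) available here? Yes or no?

Structurally, *each applicant* is inside the relative clause *who interviewed each applicant* modifying *fewer than five curators*.
Relative clauses block scope extraction: QR cannot target a position outside the modified NP.
So the wide-scope reading for *each applicant* is blocked.

No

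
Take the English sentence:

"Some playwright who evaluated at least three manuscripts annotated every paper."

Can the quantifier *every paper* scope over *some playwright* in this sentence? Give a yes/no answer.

Yes

*every paper* is a matrix argument; only *some playwright* is modified by the relative clause *who evaluated at least three manuscripts*, so the RC island is irrelevant to the target quantifier.
Nothing blocks QR of the lower DP to a position above the higher one, so inverse scope is available.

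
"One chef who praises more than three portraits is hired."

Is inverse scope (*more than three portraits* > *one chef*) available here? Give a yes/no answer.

No

Structurally, *more than three portraits* is inside the relative clause *who praises more than three portraits*.
Relative clauses are scope islands: a quantifier cannot QR out of a relative clause to take scope in the matrix clause.
The inverse ordering *more than three portraits* > *one chef* is therefore underivable.
(Only the surface reading survives: one fixed chef with respect to all the relevant portraits.)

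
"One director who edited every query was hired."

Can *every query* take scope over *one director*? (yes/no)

Structurally, *every query* is inside the relative clause *who edited every query*.
Relative clauses block scope extraction: QR cannot target a position outside the modified NP.
*every query* is confined to the island and cannot take scope over *one director*.
(Only the surface reading survives: one fixed director with respect to all the relevant queries.)

No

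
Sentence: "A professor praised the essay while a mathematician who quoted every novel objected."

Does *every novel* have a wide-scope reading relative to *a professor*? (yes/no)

Structurally, *every novel* is inside the relative clause *who quoted every novel*, which is itself inside the adjunct *while a mathematician who quoted every novel objected*.
Even if one barrier were somehow void, the other would still block QR.
There is no licit LF on which *every novel* c-commands *a professor*.
(Only the surface reading survives: one fixed professor with respect to all the relevant novels.)

No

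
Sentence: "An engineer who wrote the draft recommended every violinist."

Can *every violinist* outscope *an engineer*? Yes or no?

Yes

*every violinist* sits in the matrix clause, not in the relative clause on *an engineer*.
No island intervenes, so both surface and inverse scope are derivable.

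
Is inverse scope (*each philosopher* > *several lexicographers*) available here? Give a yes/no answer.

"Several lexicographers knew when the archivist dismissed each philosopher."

*each philosopher* sits inside the embedded question *when the archivist dismissed each philosopher*.
An indirect question is a wh-island; the filled [Spec,CP] blocks QR across the CP edge.
*each philosopher* > *several lexicographers* would require crossing that boundary, which is illicit.

No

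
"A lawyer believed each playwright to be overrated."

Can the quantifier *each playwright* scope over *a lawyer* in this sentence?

*each playwright* is the subject of an ECM infinitive — the infinitival complement of an ECM verb is not a scope island, so *each playwright* can raise into the matrix clause.
Nothing blocks QR of the lower DP to a position above the higher one, so inverse scope is available.

Yes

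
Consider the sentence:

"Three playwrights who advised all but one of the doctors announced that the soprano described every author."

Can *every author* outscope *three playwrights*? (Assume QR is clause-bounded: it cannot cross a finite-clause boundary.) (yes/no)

No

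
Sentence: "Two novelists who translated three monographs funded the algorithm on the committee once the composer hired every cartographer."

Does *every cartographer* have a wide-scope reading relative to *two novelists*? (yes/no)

*every cartographer* sits inside the adjunct clause *once the composer hired every cartographer*.
Adjunct clauses are scope islands: a quantifier inside an adjunct cannot raise into the matrix clause.
There is no licit LF on which *every cartographer* c-commands *two novelists*.

No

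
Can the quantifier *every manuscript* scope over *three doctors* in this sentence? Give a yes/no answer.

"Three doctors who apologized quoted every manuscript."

Yes

*every manuscript* is a matrix argument; only *three doctors* is modified by the relative clause *who apologized*, so the RC island is irrelevant to the target quantifier.
With no island boundary between them, the object can take inverse scope over the subject via ordinary QR within the clause.
So *every manuscript* > *three doctors* is among the available readings.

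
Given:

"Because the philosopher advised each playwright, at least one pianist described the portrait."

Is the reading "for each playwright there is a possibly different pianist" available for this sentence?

That reading corresponds to *each playwright* > *at least one pianist*.
The target quantifier *each playwright* is part of the adjunct clause *because the philosopher advised each playwright*.
Adjuncts are opaque for quantifier raising; a quantifier in an adjunct stays inside it.
So *each playwright* cannot raise to a position above *at least one pianist*.

No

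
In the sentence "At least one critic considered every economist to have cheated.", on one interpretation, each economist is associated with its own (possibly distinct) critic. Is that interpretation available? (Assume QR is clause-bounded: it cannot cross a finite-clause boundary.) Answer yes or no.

The described interpretation is the *every economist* > *at least one critic* scoping.
The ECM infinitive is scope-transparent — *every economist* is free to raise above *at least one critic*.
QR within a single clause is free, so the lower quantifier may take scope over the higher one.

Yes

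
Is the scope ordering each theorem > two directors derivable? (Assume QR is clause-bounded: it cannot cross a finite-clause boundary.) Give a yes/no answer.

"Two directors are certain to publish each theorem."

Yes

Raising constructions are monoclausal for scope purposes; *each theorem* is not separated from *two directors* by any island.
With no island boundary between them, the object can take inverse scope over the subject via ordinary QR within the clause.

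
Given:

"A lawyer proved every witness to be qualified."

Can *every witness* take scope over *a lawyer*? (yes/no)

Yes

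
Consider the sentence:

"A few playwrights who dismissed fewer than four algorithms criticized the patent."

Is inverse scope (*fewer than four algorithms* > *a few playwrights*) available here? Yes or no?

No

*fewer than four algorithms* occurs within the relative clause *who dismissed fewer than four algorithms*.
A relative clause is a scope island — quantifier raising cannot cross its boundary.
There is no licit LF on which *fewer than four algorithms* c-commands *a few playwrights*.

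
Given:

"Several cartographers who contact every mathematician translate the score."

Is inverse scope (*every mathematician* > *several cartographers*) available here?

No

*every mathematician* sits inside the relative clause *who contact every mathematician*.
Relative clauses block scope extraction: QR cannot target a position outside the modified NP.
So the wide-scope reading for *every mathematician* is blocked.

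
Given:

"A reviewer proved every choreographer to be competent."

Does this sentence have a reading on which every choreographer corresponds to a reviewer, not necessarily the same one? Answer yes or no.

That reading corresponds to *every choreographer* > *a reviewer*.
*every choreographer* is the subject of an ECM infinitive — the infinitival complement of an ECM verb is not a scope island, so *every choreographer* can raise into the matrix clause.
Ordinary QR to a clause-peripheral position gives the wide-scope LF for the lower DP.

Yes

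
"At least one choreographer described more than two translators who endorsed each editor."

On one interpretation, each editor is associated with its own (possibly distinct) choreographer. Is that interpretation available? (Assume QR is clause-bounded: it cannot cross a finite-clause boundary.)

This is the *each editor* > *at least one choreographer* reading.
*each editor* occurs within the relative clause *who endorsed each editor* modifying *more than two translators*.
The relative clause forms an island for QR, so the quantifier is confined to the head noun's restrictor.
So *each editor* cannot raise high enough to outscope *at least one choreographer*; only the surface ordering *at least one choreographer* > *each editor* is available.

No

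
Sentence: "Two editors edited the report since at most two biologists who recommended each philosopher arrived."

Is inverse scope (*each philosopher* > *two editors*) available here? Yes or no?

No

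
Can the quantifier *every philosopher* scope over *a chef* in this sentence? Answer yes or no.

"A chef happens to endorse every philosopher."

Yes

*every philosopher* is the object of the infinitival complement of a raising predicate; raising infinitives are transparent for QR, so the two DPs are in effect clausemates.
QR within a single clause is free, so the lower quantifier may take scope over the higher one.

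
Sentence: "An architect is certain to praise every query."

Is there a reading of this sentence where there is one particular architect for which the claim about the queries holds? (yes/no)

Yes

That reading corresponds to *an architect* > *every query*.
That is the surface-scope ordering, which is always one of the available readings — island constraints only ever restrict inverse scope.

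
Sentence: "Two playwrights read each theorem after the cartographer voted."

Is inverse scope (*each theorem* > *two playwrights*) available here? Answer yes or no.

Yes

Neither queried DP is inside the adjunct, so the adjunct-island constraint does not apply.
QR within a single clause is free, so the lower quantifier may take scope over the higher one.
The sentence is scopally ambiguous between *two playwrights* > *each theorem* and *each theorem* > *two playwrights*.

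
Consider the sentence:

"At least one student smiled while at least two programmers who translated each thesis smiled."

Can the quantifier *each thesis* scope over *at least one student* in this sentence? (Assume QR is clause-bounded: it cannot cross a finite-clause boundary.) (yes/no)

*each thesis* sits inside the relative clause *who translated each thesis*, which is itself inside the adjunct *while at least two programmers who translated each thesis smiled*.
The quantifier would have to escape first the RC and then the adjunct — two independent island violations.
So the wide-scope reading for *each thesis* is blocked.

No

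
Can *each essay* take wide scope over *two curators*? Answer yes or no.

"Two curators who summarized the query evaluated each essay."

Yes

Although the sentence contains a relative clause (*who summarized the query*), *each essay* is outside it, in the matrix VP.
Since no island is crossed, the inverse ordering is licensed alongside surface scope.
The sentence is scopally ambiguous between *two curators* > *each essay* and *each essay* > *two curators*.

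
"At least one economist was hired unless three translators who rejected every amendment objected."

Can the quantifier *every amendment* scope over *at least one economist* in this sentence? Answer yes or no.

No

*every amendment* sits inside the relative clause *who rejected every amendment*, which is itself inside the adjunct *unless three translators who rejected every amendment objected*.
Two island boundaries intervene — the relative clause and the adjunct. Either alone would block QR.
So *every amendment* cannot raise high enough to outscope *at least one economist*; only the surface ordering *at least one economist* > *every amendment* is available.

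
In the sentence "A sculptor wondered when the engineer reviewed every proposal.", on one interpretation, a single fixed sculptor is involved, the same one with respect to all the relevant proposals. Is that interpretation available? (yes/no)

Yes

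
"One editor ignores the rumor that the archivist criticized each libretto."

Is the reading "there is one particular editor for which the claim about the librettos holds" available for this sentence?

Yes

The described interpretation is the *one editor* > *each libretto* scoping.
Surface scope (*one editor* > *each libretto*) is always derivable; islands only block QR, not in-situ interpretation.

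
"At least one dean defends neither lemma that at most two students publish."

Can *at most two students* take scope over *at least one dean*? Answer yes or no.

*at most two students* sits inside the relative clause *that at most two students publish* modifying *neither lemma*.
The relative clause forms an island for QR, so the quantifier is confined to the head noun's restrictor.
So *at most two students* cannot raise high enough to outscope *at least one dean*; only the surface ordering *at least one dean* > *at most two students* is available.

No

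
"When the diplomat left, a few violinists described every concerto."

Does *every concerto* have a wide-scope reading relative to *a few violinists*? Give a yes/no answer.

Yes

Neither queried DP is inside the adjunct, so the adjunct-island constraint does not apply.
No island intervenes, so both surface and inverse scope are derivable.
So *every concerto* > *a few violinists* is among the available readings.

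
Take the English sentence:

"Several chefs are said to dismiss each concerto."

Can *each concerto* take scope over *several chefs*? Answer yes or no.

The matrix predicate is a raising verb, whose infinitival complement is not a scope island — *each concerto* can QR into the matrix clause.
Since no island is crossed, the inverse ordering is licensed alongside surface scope.
Both orderings are possible: *several chefs* > *each concerto* and *each concerto* > *several chefs*.

Yes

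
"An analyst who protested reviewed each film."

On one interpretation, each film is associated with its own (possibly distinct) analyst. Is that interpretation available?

The described interpretation is the *each film* > *an analyst* scoping.
The RC *who protested* is an island, but *each film* is not inside it — it is the matrix object, a clausemate of *an analyst*.
No island intervenes, so both surface and inverse scope are derivable.
The sentence is scopally ambiguous between *an analyst* > *each film* and *each film* > *an analyst*.

Yes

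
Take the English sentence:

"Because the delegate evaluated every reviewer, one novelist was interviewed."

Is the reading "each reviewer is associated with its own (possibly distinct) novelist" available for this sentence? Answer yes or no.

No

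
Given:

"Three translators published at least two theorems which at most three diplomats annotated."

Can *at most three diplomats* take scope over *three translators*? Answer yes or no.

No

The DP *at most three diplomats* is contained in the relative clause *which at most three diplomats annotated* modifying *at least two theorems*.
The relative clause forms an island for QR, so the quantifier is confined to the head noun's restrictor.
*at most three diplomats* > *three translators* would require crossing that boundary, which is illicit.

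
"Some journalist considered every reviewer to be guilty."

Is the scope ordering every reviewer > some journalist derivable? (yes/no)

*every reviewer* is the subject of an ECM infinitive — the infinitival complement of an ECM verb is not a scope island, so *every reviewer* can raise into the matrix clause.
Nothing blocks QR of the lower DP to a position above the higher one, so inverse scope is available.

Yes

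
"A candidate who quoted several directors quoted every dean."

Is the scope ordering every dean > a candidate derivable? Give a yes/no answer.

Yes

The RC *who quoted several directors* is an island, but *every dean* is not inside it — it is the matrix object, a clausemate of *a candidate*.
With no island boundary between them, the object can take inverse scope over the subject via ordinary QR within the clause.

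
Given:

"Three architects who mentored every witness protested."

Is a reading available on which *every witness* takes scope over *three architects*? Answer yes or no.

No

*every witness* occurs within the relative clause *who mentored every witness*.
Relative clauses are scope islands: a quantifier cannot QR out of a relative clause to take scope in the matrix clause.
The inverse ordering *every witness* > *three architects* is therefore underivable.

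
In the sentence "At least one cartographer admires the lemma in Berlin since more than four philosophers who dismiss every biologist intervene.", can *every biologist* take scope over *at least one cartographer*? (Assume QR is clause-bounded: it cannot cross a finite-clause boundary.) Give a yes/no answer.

No

*every biologist* sits inside the relative clause *who dismiss every biologist*, which is itself inside the adjunct *since more than four philosophers who dismiss every biologist intervene*.
Nested islands: the RC island is itself inside an adjunct island, so wide scope is doubly excluded.
So the wide-scope reading for *every biologist* is blocked.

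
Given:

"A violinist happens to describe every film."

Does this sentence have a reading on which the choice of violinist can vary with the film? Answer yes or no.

The paraphrase describes the scope ordering *every film* > *a violinist*.
Raising constructions are monoclausal for scope purposes; *every film* is not separated from *a violinist* by any island.
With no island boundary between them, the object can take inverse scope over the subject via ordinary QR within the clause.
So *every film* > *a violinist* is among the available readings.

Yes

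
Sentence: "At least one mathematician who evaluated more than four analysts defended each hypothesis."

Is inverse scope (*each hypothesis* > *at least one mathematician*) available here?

The RC *who evaluated more than four analysts* is an island, but *each hypothesis* is not inside it — it is the matrix object, a clausemate of *at least one mathematician*.
Since no island is crossed, the inverse ordering is licensed alongside surface scope.
Both orderings are possible: *at least one mathematician* > *each hypothesis* and *each hypothesis* > *at least one mathematician*.

Yes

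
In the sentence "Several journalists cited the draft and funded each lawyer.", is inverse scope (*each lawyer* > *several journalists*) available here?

No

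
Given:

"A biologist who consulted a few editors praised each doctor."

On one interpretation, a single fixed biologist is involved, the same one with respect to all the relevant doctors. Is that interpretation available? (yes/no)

Yes

The described interpretation is the *a biologist* > *each doctor* scoping.
Surface scope (*a biologist* > *each doctor*) is always derivable; islands only block QR, not in-situ interpretation.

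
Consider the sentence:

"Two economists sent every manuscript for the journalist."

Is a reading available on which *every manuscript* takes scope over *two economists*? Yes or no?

*two economists* and *every manuscript* are co-arguments of the matrix verb, with nothing but a clause-internal boundary between them.
Since no island is crossed, the inverse ordering is licensed alongside surface scope.
The sentence is scopally ambiguous between *two economists* > *every manuscript* and *every manuscript* > *two economists*.

Yes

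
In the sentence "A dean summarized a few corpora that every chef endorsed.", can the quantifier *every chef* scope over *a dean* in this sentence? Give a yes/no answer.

No

Structurally, *every chef* is inside the relative clause *that every chef endorsed* modifying *a few corpora*.
Relative clauses are scope islands: a quantifier cannot QR out of a relative clause to take scope in the matrix clause.
*every chef* > *a dean* would require crossing that boundary, which is illicit.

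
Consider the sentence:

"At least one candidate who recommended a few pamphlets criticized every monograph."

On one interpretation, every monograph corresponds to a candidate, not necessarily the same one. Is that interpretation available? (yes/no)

The paraphrase describes the scope ordering *every monograph* > *at least one candidate*.
The RC *who recommended a few pamphlets* is an island, but *every monograph* is not inside it — it is the matrix object, a clausemate of *at least one candidate*.
Since no island is crossed, the inverse ordering is licensed alongside surface scope.

Yes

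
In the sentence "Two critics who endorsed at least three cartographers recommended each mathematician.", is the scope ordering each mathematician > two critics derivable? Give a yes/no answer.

*each mathematician* is a matrix argument; only *two critics* is modified by the relative clause *who endorsed at least three cartographers*, so the RC island is irrelevant to the target quantifier.
With no island boundary between them, the object can take inverse scope over the subject via ordinary QR within the clause.
The sentence is scopally ambiguous between *two critics* > *each mathematician* and *each mathematician* > *two critics*.

Yes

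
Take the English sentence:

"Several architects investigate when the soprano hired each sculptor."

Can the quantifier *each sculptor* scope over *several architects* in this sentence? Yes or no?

No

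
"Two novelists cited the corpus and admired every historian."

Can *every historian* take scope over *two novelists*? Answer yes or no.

No

The DP *every historian* is contained in one conjunct of the coordinate structure (*admired every historian*).
A quantifier cannot raise out of one conjunct of a coordination across the whole coordinate structure — the CSC applies to QR.
Hence only narrow scope for *every historian* (under *two novelists*) survives.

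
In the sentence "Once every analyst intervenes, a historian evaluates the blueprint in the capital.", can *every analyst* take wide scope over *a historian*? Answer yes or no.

The DP *every analyst* is contained in the adjunct clause *once every analyst intervenes*.
The adjunct-island constraint bars QR out of an adverbial clause.
There is no licit LF on which *every analyst* c-commands *a historian*.

No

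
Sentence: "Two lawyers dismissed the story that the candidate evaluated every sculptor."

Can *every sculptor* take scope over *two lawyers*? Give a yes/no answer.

Structurally, *every sculptor* is inside the complex NP *the story that the candidate evaluated every sculptor*.
The complex NP is opaque for QR — the quantifier is frozen inside the noun's complement.
So *every sculptor* cannot raise high enough to outscope *two lawyers*; only the surface ordering *two lawyers* > *every sculptor* is available.

No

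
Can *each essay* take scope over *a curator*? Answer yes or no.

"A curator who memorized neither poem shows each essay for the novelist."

*each essay* is a matrix argument; only *a curator* is modified by the relative clause *who memorized neither poem*, so the RC island is irrelevant to the target quantifier.
QR within a single clause is free, so the lower quantifier may take scope over the higher one.
Both orderings are possible: *a curator* > *each essay* and *each essay* > *a curator*.

Yes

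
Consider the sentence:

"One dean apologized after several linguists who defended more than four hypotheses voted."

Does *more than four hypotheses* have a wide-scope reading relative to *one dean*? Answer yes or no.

Structurally, *more than four hypotheses* is inside the relative clause *who defended more than four hypotheses*, which is itself inside the adjunct *after several linguists who defended more than four hypotheses voted*.
Two island boundaries intervene — the relative clause and the adjunct. Either alone would block QR.
Hence only narrow scope for *more than four hypotheses* (under *one dean*) survives.

No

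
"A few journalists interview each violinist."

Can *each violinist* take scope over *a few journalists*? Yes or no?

Yes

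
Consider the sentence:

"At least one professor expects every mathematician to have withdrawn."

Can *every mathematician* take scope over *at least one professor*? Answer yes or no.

Yes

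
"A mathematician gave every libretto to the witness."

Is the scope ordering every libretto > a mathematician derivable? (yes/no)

Yes

*every libretto* and *a mathematician* are in the same minimal clause.
Clause-internal QR can adjoin the lower DP above the subject, yielding the inverse reading.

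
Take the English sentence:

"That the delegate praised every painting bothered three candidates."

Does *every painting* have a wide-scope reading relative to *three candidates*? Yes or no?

*every painting* occurs within the sentential subject *that the delegate praised every painting*.
Sentential subjects are islands: a quantifier inside the subject clause cannot raise over the matrix predicate.
So *every painting* cannot raise to a position above *three candidates*.

No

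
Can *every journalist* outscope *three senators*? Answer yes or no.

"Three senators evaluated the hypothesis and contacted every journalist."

No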